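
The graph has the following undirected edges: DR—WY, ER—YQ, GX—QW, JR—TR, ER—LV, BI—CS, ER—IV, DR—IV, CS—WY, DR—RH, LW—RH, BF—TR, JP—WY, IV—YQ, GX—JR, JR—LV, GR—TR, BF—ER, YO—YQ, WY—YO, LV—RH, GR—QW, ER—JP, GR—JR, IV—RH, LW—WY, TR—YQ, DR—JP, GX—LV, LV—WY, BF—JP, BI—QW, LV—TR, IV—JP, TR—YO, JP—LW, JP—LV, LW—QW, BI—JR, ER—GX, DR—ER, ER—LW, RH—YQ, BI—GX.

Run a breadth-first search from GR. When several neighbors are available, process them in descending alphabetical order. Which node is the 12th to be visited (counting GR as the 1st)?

Visit GR; enqueue TR, QW, JR → queue [TR, QW, JR]
Visit TR; enqueue YQ, YO, LV, BF → queue [QW, JR, YQ, YO, LV, BF]
Visit QW; enqueue LW, GX, BI → queue [JR, YQ, YO, LV, BF, LW, GX, BI]
Visit JR → queue [YQ, YO, LV, BF, LW, GX, BI]
Visit YQ; enqueue RH, IV, ER → queue [YO, LV, BF, LW, GX, BI, RH, IV, ER]
Visit YO; enqueue WY → queue [LV, BF, LW, GX, BI, RH, IV, ER, WY]
Visit LV; enqueue JP → queue [BF, LW, GX, BI, RH, IV, ER, WY, JP]
Visit BF → queue [LW, GX, BI, RH, IV, ER, WY, JP]
Visit LW → queue [GX, BI, RH, IV, ER, WY, JP]
Visit GX → queue [BI, RH, IV, ER, WY, JP]
Visit BI; enqueue CS → queue [RH, IV, ER, WY, JP, CS]
Visit RH; enqueue DR → queue [IV, ER, WY, JP, CS, DR]
Visit IV → queue [ER, WY, JP, CS, DR]
Visit ER → queue [WY, JP, CS, DR]
Visit WY → queue [JP, CS, DR]
Visit JP → queue [CS, DR]
Visit CS → queue [DR]
Visit DR → queue []

Visit order: GR, TR, QW, JR, YQ, YO, LV, BF, LW, GX, BI, RH, IV, ER, WY, JP, CS, DR

RH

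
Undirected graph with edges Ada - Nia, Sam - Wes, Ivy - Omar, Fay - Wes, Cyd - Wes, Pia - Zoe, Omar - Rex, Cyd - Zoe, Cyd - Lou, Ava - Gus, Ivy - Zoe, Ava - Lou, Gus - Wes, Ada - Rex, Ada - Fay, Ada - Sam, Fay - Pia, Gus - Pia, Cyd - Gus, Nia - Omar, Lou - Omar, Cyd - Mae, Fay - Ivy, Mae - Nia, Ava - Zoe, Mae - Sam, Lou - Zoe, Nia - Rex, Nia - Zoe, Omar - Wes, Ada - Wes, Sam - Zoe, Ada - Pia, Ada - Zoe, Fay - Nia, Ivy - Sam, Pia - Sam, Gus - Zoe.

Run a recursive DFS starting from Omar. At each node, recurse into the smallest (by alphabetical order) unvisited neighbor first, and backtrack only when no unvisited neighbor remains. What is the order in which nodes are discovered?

Visit Omar
Omar → Ivy
Ivy → Fay
Fay → Ada
Ada → Nia
Nia → Mae
Mae → Cyd
Cyd → Gus
Gus → Ava
Ava → Lou
Lou → Zoe
Zoe → Pia
Pia → Sam
Sam → Wes
Nia → Rex

Omar, Ivy, Fay, Ada, Nia, Mae, Cyd, Gus, Ava, Lou, Zoe, Pia, Sam, Wes, Rex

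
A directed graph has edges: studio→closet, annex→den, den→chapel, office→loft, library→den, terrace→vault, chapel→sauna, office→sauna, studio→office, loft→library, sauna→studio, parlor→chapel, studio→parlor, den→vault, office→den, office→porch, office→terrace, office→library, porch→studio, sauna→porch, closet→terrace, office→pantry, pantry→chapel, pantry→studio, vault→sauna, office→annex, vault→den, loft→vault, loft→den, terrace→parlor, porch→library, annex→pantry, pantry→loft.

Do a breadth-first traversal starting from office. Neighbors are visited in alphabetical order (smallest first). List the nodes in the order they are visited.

Visit office; enqueue annex, den, library, loft, pantry, porch, sauna, terrace → queue [annex, den, library, loft, pantry, porch, sauna, terrace]
Visit annex → queue [den, library, loft, pantry, porch, sauna, terrace]
Visit den; enqueue chapel, vault → queue [library, loft, pantry, porch, sauna, terrace, chapel, vault]
Visit library → queue [loft, pantry, porch, sauna, terrace, chapel, vault]
Visit loft → queue [pantry, porch, sauna, terrace, chapel, vault]
Visit pantry; enqueue studio → queue [porch, sauna, terrace, chapel, vault, studio]
Visit porch → queue [sauna, terrace, chapel, vault, studio]
Visit sauna → queue [terrace, chapel, vault, studio]
Visit terrace; enqueue parlor → queue [chapel, vault, studio, parlor]
Visit chapel → queue [vault, studio, parlor]
Visit vault → queue [studio, parlor]
Visit studio; enqueue closet → queue [parlor, closet]
Visit parlor → queue [closet]
Visit closet → queue []

office, annex, den, library, loft, pantry, porch, sauna, terrace, chapel, vault, studio, parlor, closet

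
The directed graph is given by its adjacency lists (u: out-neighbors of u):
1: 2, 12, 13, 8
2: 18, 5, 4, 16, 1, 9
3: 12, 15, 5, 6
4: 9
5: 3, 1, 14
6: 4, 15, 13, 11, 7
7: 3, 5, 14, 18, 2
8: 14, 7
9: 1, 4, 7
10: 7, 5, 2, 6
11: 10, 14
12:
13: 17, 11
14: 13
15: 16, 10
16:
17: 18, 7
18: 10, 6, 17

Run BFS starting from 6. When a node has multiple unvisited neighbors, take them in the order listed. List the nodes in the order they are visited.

6, 4, 15, 13, 11, 7, 9, 16, 10, 17, 14, 3, 5, 18, 2, 1, 12, 8

Visit 6; enqueue 4, 15, 13, 11, 7 → queue [4, 15, 13, 11, 7]
Visit 4; enqueue 9 → queue [15, 13, 11, 7, 9]
Visit 15; enqueue 16, 10 → queue [13, 11, 7, 9, 16, 10]
Visit 13; enqueue 17 → queue [11, 7, 9, 16, 10, 17]
Visit 11; enqueue 14 → queue [7, 9, 16, 10, 17, 14]
Visit 7; enqueue 3, 5, 18, 2 → queue [9, 16, 10, 17, 14, 3, 5, 18, 2]
Visit 9; enqueue 1 → queue [16, 10, 17, 14, 3, 5, 18, 2, 1]
Visit 16 → queue [10, 17, 14, 3, 5, 18, 2, 1]
Visit 10 → queue [17, 14, 3, 5, 18, 2, 1]
Visit 17 → queue [14, 3, 5, 18, 2, 1]
Visit 14 → queue [3, 5, 18, 2, 1]
Visit 3; enqueue 12 → queue [5, 18, 2, 1, 12]
Visit 5 → queue [18, 2, 1, 12]
Visit 18 → queue [2, 1, 12]
Visit 2 → queue [1, 12]
Visit 1; enqueue 8 → queue [12, 8]
Visit 12 → queue [8]
Visit 8 → queue []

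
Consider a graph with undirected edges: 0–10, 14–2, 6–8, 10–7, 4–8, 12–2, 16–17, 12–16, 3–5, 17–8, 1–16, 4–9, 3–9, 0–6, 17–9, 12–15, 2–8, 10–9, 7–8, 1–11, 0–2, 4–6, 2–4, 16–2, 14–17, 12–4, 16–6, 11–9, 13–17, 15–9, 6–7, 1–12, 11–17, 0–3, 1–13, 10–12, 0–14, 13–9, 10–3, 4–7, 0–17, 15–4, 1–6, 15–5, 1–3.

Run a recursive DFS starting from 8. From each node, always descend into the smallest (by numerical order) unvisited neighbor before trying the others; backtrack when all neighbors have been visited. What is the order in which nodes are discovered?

8 2 0 3 1 6 4 7 10 9 11 17 13 14 16 12 15 5

Visit 8
8 → 2
2 → 0
0 → 3
3 → 1
1 → 6
6 → 4
4 → 7
7 → 10
10 → 9
9 → 11
11 → 17
17 → 13
17 → 14
17 → 16
16 → 12
12 → 15
15 → 5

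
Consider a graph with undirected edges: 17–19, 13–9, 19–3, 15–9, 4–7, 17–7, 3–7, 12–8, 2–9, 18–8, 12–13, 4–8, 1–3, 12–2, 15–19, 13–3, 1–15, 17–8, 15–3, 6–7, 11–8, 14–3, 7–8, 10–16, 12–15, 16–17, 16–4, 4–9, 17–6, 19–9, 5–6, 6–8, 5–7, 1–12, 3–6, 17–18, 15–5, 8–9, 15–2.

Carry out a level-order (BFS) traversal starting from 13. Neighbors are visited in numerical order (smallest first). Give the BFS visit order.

13, 3, 9, 12, 1, 6, 7, 14, 15, 19, 2, 4, 8, 5, 17, 16, 11, 18, 10

Visit 13; enqueue 3, 9, 12 → queue [3, 9, 12]
Visit 3; enqueue 1, 6, 7, 14, 15, 19 → queue [9, 12, 1, 6, 7, 14, 15, 19]
Visit 9; enqueue 2, 4, 8 → queue [12, 1, 6, 7, 14, 15, 19, 2, 4, 8]
Visit 12 → queue [1, 6, 7, 14, 15, 19, 2, 4, 8]
Visit 1 → queue [6, 7, 14, 15, 19, 2, 4, 8]
Visit 6; enqueue 5, 17 → queue [7, 14, 15, 19, 2, 4, 8, 5, 17]
Visit 7 → queue [14, 15, 19, 2, 4, 8, 5, 17]
Visit 14 → queue [15, 19, 2, 4, 8, 5, 17]
Visit 15 → queue [19, 2, 4, 8, 5, 17]
Visit 19 → queue [2, 4, 8, 5, 17]
Visit 2 → queue [4, 8, 5, 17]
Visit 4; enqueue 16 → queue [8, 5, 17, 16]
Visit 8; enqueue 11, 18 → queue [5, 17, 16, 11, 18]
Visit 5 → queue [17, 16, 11, 18]
Visit 17 → queue [16, 11, 18]
Visit 16; enqueue 10 → queue [11, 18, 10]
Visit 11 → queue [18, 10]
Visit 18 → queue [10]
Visit 10 → queue []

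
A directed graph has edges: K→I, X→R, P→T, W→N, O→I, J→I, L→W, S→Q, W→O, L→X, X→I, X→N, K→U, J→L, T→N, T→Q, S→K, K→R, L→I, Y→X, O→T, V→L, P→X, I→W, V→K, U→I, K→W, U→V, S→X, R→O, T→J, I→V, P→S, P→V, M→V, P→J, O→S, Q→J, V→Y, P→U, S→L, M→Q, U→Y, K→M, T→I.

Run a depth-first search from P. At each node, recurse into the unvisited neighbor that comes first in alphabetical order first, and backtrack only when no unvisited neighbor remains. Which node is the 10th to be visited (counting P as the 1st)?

S

Visit P
P → J
J → I
I → V
V → K
K → M
M → Q
K → R
R → O
O → S
S → L
L → W
W → N
L → X
O → T
K → U
U → Y

Visit order: P, J, I, V, K, M, Q, R, O, S, L, W, N, X, T, U, Y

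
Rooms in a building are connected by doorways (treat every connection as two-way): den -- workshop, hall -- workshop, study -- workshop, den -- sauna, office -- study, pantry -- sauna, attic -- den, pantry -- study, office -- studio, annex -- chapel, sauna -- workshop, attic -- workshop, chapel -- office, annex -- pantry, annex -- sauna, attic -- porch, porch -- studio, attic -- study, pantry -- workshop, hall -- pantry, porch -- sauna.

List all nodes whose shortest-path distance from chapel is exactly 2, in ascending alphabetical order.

Level 0: chapel
Level 1: annex, office
Level 2: pantry, sauna, studio, study
Level 3: attic, den, hall, porch, workshop

pantry, sauna, studio, study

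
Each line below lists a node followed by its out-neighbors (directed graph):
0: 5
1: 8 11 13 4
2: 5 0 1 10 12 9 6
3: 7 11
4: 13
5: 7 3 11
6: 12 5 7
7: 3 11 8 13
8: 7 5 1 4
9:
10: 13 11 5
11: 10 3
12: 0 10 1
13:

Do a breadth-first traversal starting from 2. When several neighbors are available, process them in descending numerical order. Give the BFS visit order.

2, 12, 10, 9, 6, 5, 1, 0, 13, 11, 7, 3, 8, 4

Visit 2; enqueue 12, 10, 9, 6, 5, 1, 0 → queue [12, 10, 9, 6, 5, 1, 0]
Visit 12 → queue [10, 9, 6, 5, 1, 0]
Visit 10; enqueue 13, 11 → queue [9, 6, 5, 1, 0, 13, 11]
Visit 9 → queue [6, 5, 1, 0, 13, 11]
Visit 6; enqueue 7 → queue [5, 1, 0, 13, 11, 7]
Visit 5; enqueue 3 → queue [1, 0, 13, 11, 7, 3]
Visit 1; enqueue 8, 4 → queue [0, 13, 11, 7, 3, 8, 4]
Visit 0 → queue [13, 11, 7, 3, 8, 4]
Visit 13 → queue [11, 7, 3, 8, 4]
Visit 11 → queue [7, 3, 8, 4]
Visit 7 → queue [3, 8, 4]
Visit 3 → queue [8, 4]
Visit 8 → queue [4]
Visit 4 → queue []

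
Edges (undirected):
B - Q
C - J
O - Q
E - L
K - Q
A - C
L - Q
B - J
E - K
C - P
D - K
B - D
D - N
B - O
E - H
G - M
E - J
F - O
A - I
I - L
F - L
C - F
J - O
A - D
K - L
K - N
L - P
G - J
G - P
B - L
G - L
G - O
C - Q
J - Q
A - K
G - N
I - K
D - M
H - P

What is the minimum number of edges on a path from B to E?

Level 0: B
Level 1: D, J, L, O, Q
Level 2: A, C, E, F, G, I, K, M, N, P
Level 3: H
E first appears at level 2.

2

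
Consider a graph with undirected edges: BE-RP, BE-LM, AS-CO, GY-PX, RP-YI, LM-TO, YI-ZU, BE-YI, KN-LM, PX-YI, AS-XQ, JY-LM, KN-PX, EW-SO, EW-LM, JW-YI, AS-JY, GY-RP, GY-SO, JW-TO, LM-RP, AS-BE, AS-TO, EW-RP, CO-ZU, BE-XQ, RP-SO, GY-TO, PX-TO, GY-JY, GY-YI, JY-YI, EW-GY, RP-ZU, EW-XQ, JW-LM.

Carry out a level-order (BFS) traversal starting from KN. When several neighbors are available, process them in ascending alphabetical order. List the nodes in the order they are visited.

KN LM PX BE EW JW JY RP TO GY YI AS XQ SO ZU CO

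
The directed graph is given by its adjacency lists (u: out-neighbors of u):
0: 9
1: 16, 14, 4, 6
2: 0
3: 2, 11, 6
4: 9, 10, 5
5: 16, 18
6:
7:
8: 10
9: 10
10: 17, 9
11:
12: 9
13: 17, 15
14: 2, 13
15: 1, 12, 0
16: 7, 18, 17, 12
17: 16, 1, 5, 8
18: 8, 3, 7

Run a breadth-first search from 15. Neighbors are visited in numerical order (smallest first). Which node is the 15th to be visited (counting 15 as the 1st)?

Visit 15; enqueue 0, 1, 12 → queue [0, 1, 12]
Visit 0; enqueue 9 → queue [1, 12, 9]
Visit 1; enqueue 4, 6, 14, 16 → queue [12, 9, 4, 6, 14, 16]
Visit 12 → queue [9, 4, 6, 14, 16]
Visit 9; enqueue 10 → queue [4, 6, 14, 16, 10]
Visit 4; enqueue 5 → queue [6, 14, 16, 10, 5]
Visit 6 → queue [14, 16, 10, 5]
Visit 14; enqueue 2, 13 → queue [16, 10, 5, 2, 13]
Visit 16; enqueue 7, 17, 18 → queue [10, 5, 2, 13, 7, 17, 18]
Visit 10 → queue [5, 2, 13, 7, 17, 18]
Visit 5 → queue [2, 13, 7, 17, 18]
Visit 2 → queue [13, 7, 17, 18]
Visit 13 → queue [7, 17, 18]
Visit 7 → queue [17, 18]
Visit 17; enqueue 8 → queue [18, 8]
Visit 18; enqueue 3 → queue [8, 3]
Visit 8 → queue [3]
Visit 3; enqueue 11 → queue [11]
Visit 11 → queue []

Visit order: 15, 0, 1, 12, 9, 4, 6, 14, 16, 10, 5, 2, 13, 7, 17, 18, 8, 3, 11

17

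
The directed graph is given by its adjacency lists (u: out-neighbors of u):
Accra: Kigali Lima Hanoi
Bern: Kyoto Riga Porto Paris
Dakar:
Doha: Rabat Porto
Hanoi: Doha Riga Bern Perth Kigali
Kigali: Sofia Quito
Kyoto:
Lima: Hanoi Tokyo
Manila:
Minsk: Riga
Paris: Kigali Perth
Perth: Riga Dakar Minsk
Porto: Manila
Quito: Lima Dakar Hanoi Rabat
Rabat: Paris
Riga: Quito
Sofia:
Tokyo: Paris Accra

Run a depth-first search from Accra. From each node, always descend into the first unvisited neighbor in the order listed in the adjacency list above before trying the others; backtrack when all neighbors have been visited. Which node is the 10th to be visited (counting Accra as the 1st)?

Visit Accra
Accra → Kigali
Kigali → Sofia
Kigali → Quito
Quito → Lima
Lima → Hanoi
Hanoi → Doha
Doha → Rabat
Rabat → Paris
Paris → Perth
Perth → Riga
Perth → Dakar
Perth → Minsk
Doha → Porto
Porto → Manila
Hanoi → Bern
Bern → Kyoto
Lima → Tokyo

Visit order: Accra, Kigali, Sofia, Quito, Lima, Hanoi, Doha, Rabat, Paris, Perth, Riga, Dakar, Minsk, Porto, Manila, Bern, Kyoto, Tokyo

Perth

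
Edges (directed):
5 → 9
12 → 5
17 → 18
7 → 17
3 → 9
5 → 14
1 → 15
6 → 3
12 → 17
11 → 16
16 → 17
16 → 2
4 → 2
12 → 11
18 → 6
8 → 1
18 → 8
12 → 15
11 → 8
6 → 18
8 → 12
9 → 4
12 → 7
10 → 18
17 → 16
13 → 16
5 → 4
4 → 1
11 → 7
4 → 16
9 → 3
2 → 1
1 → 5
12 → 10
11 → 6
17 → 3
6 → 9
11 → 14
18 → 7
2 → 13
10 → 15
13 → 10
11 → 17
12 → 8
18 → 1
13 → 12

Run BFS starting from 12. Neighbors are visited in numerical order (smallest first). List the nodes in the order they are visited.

Visit 12; enqueue 5, 7, 8, 10, 11, 15, 17 → queue [5, 7, 8, 10, 11, 15, 17]
Visit 5; enqueue 4, 9, 14 → queue [7, 8, 10, 11, 15, 17, 4, 9, 14]
Visit 7 → queue [8, 10, 11, 15, 17, 4, 9, 14]
Visit 8; enqueue 1 → queue [10, 11, 15, 17, 4, 9, 14, 1]
Visit 10; enqueue 18 → queue [11, 15, 17, 4, 9, 14, 1, 18]
Visit 11; enqueue 6, 16 → queue [15, 17, 4, 9, 14, 1, 18, 6, 16]
Visit 15 → queue [17, 4, 9, 14, 1, 18, 6, 16]
Visit 17; enqueue 3 → queue [4, 9, 14, 1, 18, 6, 16, 3]
Visit 4; enqueue 2 → queue [9, 14, 1, 18, 6, 16, 3, 2]
Visit 9 → queue [14, 1, 18, 6, 16, 3, 2]
Visit 14 → queue [1, 18, 6, 16, 3, 2]
Visit 1 → queue [18, 6, 16, 3, 2]
Visit 18 → queue [6, 16, 3, 2]
Visit 6 → queue [16, 3, 2]
Visit 16 → queue [3, 2]
Visit 3 → queue [2]
Visit 2; enqueue 13 → queue [13]
Visit 13 → queue []

12, 5, 7, 8, 10, 11, 15, 17, 4, 9, 14, 1, 18, 6, 16, 3, 2, 13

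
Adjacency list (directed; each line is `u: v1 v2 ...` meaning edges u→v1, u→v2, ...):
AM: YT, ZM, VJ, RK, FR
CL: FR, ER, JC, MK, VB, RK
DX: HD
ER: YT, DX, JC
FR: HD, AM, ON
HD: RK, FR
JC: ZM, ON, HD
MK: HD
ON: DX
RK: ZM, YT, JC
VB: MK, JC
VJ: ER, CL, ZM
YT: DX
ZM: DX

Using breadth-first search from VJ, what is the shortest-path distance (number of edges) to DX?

Level 0: VJ
Level 1: CL, ER, ZM
Level 2: DX, FR, JC, MK, RK, VB, YT
Level 3: AM, HD, ON
DX first appears at level 2.

2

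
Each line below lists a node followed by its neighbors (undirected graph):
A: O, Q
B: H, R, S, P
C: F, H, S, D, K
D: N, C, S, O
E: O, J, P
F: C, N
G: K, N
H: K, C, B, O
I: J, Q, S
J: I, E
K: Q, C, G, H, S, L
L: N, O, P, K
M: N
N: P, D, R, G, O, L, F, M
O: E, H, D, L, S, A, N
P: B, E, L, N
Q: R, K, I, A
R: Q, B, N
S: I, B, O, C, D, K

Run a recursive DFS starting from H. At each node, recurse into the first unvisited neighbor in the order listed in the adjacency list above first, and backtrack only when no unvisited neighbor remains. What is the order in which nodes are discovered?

H -> K -> Q -> R -> B -> S -> I -> J -> E -> O -> D -> N -> P -> L -> G -> F -> C -> M -> A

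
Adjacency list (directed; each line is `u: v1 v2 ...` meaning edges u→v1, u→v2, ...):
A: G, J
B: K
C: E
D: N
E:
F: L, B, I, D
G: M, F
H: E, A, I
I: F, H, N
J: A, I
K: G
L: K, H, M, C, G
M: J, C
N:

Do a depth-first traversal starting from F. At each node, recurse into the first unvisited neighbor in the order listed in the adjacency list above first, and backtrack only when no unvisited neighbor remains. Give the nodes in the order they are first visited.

Visit F
F → L
L → K
K → G
G → M
M → J
J → A
J → I
I → H
H → E
I → N
M → C
F → B
F → D

F -> L -> K -> G -> M -> J -> A -> I -> H -> E -> N -> C -> B -> D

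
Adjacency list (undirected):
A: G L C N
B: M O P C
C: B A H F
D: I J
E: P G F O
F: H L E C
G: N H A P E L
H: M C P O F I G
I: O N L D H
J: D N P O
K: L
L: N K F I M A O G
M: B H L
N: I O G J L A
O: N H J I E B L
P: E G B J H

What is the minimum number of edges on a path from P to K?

3

Level 0: P
Level 1: B, E, G, H, J
Level 2: A, C, D, F, I, L, M, N, O
Level 3: K
K first appears at level 3.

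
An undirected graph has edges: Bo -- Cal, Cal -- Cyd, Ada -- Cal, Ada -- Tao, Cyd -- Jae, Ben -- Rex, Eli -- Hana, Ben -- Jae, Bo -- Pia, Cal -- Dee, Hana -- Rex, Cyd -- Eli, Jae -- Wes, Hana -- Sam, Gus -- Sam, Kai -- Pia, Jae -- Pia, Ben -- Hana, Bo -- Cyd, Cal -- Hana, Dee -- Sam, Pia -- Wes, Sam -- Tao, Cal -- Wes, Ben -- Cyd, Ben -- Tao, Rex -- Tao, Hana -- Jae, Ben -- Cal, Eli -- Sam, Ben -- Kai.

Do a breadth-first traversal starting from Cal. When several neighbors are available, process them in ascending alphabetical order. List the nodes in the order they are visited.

Visit Cal; enqueue Ada, Ben, Bo, Cyd, Dee, Hana, Wes → queue [Ada, Ben, Bo, Cyd, Dee, Hana, Wes]
Visit Ada; enqueue Tao → queue [Ben, Bo, Cyd, Dee, Hana, Wes, Tao]
Visit Ben; enqueue Jae, Kai, Rex → queue [Bo, Cyd, Dee, Hana, Wes, Tao, Jae, Kai, Rex]
Visit Bo; enqueue Pia → queue [Cyd, Dee, Hana, Wes, Tao, Jae, Kai, Rex, Pia]
Visit Cyd; enqueue Eli → queue [Dee, Hana, Wes, Tao, Jae, Kai, Rex, Pia, Eli]
Visit Dee; enqueue Sam → queue [Hana, Wes, Tao, Jae, Kai, Rex, Pia, Eli, Sam]
Visit Hana → queue [Wes, Tao, Jae, Kai, Rex, Pia, Eli, Sam]
Visit Wes → queue [Tao, Jae, Kai, Rex, Pia, Eli, Sam]
Visit Tao → queue [Jae, Kai, Rex, Pia, Eli, Sam]
Visit Jae → queue [Kai, Rex, Pia, Eli, Sam]
Visit Kai → queue [Rex, Pia, Eli, Sam]
Visit Rex → queue [Pia, Eli, Sam]
Visit Pia → queue [Eli, Sam]
Visit Eli → queue [Sam]
Visit Sam; enqueue Gus → queue [Gus]
Visit Gus → queue []

Cal Ada Ben Bo Cyd Dee Hana Wes Tao Jae Kai Rex Pia Eli Sam Gus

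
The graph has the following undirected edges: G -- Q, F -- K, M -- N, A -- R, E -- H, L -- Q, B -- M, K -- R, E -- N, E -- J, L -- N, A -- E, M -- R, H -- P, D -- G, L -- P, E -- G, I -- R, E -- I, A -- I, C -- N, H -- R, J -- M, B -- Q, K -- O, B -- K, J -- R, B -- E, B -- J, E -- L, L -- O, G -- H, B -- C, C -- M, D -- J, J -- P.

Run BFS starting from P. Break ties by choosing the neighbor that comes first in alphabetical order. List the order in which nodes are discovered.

P, H, J, L, E, G, R, B, D, M, N, O, Q, A, I, K, C, F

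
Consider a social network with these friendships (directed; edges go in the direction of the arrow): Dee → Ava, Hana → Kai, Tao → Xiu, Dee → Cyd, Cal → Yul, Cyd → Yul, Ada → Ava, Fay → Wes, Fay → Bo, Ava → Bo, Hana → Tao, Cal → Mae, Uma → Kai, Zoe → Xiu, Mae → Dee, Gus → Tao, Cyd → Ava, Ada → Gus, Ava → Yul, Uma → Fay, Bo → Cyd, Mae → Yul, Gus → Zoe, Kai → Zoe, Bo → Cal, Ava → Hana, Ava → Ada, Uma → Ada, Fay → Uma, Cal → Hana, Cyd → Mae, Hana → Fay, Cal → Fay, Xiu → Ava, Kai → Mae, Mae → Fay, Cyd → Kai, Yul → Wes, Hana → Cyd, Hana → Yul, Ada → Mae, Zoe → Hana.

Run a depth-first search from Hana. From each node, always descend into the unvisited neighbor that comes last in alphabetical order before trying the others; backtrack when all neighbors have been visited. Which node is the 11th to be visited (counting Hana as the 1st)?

Uma

Visit Hana
Hana → Yul
Yul → Wes
Hana → Tao
Tao → Xiu
Xiu → Ava
Ava → Bo
Bo → Cyd
Cyd → Mae
Mae → Fay
Fay → Uma
Uma → Kai
Kai → Zoe
Uma → Ada
Ada → Gus
Mae → Dee
Bo → Cal

Visit order: Hana, Yul, Wes, Tao, Xiu, Ava, Bo, Cyd, Mae, Fay, Uma, Kai, Zoe, Ada, Gus, Dee, Cal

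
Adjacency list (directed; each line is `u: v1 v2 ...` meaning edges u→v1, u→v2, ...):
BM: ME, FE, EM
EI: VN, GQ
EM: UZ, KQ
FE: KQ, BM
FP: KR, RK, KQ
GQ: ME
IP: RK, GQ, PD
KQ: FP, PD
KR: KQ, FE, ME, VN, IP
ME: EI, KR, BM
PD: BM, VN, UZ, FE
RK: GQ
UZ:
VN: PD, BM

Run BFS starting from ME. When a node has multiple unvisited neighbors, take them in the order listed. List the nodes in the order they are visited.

Visit ME; enqueue EI, KR, BM → queue [EI, KR, BM]
Visit EI; enqueue VN, GQ → queue [KR, BM, VN, GQ]
Visit KR; enqueue KQ, FE, IP → queue [BM, VN, GQ, KQ, FE, IP]
Visit BM; enqueue EM → queue [VN, GQ, KQ, FE, IP, EM]
Visit VN; enqueue PD → queue [GQ, KQ, FE, IP, EM, PD]
Visit GQ → queue [KQ, FE, IP, EM, PD]
Visit KQ; enqueue FP → queue [FE, IP, EM, PD, FP]
Visit FE → queue [IP, EM, PD, FP]
Visit IP; enqueue RK → queue [EM, PD, FP, RK]
Visit EM; enqueue UZ → queue [PD, FP, RK, UZ]
Visit PD → queue [FP, RK, UZ]
Visit FP → queue [RK, UZ]
Visit RK → queue [UZ]
Visit UZ → queue []

ME → EI → KR → BM → VN → GQ → KQ → FE → IP → EM → PD → FP → RK → UZ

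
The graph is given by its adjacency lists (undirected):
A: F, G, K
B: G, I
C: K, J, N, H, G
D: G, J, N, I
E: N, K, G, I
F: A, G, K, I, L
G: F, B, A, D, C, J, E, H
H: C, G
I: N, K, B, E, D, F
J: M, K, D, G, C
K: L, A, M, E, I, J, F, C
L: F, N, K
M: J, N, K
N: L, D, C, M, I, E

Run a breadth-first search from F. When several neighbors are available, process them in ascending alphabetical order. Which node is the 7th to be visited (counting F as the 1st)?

Visit F; enqueue A, G, I, K, L → queue [A, G, I, K, L]
Visit A → queue [G, I, K, L]
Visit G; enqueue B, C, D, E, H, J → queue [I, K, L, B, C, D, E, H, J]
Visit I; enqueue N → queue [K, L, B, C, D, E, H, J, N]
Visit K; enqueue M → queue [L, B, C, D, E, H, J, N, M]
Visit L → queue [B, C, D, E, H, J, N, M]
Visit B → queue [C, D, E, H, J, N, M]
Visit C → queue [D, E, H, J, N, M]
Visit D → queue [E, H, J, N, M]
Visit E → queue [H, J, N, M]
Visit H → queue [J, N, M]
Visit J → queue [N, M]
Visit N → queue [M]
Visit M → queue []

Visit order: F, A, G, I, K, L, B, C, D, E, H, J, N, M

B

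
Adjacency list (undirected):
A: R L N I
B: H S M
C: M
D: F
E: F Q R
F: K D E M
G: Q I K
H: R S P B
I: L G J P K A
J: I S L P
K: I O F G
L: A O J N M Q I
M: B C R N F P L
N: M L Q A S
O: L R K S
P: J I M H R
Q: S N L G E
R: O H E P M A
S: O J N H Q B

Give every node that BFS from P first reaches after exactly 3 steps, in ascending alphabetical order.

D, Q

Level 0: P
Level 1: H, I, J, M, R
Level 2: A, B, C, E, F, G, K, L, N, O, S
Level 3: D, Q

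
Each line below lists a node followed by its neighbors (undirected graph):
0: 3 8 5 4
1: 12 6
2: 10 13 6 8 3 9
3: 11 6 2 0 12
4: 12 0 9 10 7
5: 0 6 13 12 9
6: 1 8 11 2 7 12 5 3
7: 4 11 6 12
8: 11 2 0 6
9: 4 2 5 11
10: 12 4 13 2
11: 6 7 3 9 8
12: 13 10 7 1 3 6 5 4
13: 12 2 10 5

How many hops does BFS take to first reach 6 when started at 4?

2

Level 0: 4
Level 1: 0, 7, 9, 10, 12
Level 2: 1, 2, 3, 5, 6, 8, 11, 13
6 first appears at level 2.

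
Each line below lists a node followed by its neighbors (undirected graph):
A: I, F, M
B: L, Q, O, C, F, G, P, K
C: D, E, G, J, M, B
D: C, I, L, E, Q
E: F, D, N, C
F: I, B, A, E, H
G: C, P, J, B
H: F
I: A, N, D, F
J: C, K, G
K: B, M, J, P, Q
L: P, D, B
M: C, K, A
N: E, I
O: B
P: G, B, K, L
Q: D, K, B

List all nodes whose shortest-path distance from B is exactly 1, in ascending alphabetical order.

Level 0: B
Level 1: C, F, G, K, L, O, P, Q
Level 2: A, D, E, H, I, J, M
Level 3: N

C, F, G, K, L, O, P, Q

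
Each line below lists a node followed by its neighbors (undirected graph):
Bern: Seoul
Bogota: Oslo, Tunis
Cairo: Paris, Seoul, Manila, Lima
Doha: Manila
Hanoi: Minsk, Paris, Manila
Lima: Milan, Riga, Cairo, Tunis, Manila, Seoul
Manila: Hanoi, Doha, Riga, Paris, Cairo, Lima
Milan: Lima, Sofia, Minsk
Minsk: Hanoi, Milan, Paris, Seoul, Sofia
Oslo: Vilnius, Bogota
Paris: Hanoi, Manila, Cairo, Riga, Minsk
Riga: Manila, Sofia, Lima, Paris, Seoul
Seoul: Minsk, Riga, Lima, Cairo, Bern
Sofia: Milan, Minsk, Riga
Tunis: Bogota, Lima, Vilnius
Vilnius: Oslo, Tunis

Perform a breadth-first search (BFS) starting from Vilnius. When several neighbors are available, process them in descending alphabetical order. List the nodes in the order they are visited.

Visit Vilnius; enqueue Tunis, Oslo → queue [Tunis, Oslo]
Visit Tunis; enqueue Lima, Bogota → queue [Oslo, Lima, Bogota]
Visit Oslo → queue [Lima, Bogota]
Visit Lima; enqueue Seoul, Riga, Milan, Manila, Cairo → queue [Bogota, Seoul, Riga, Milan, Manila, Cairo]
Visit Bogota → queue [Seoul, Riga, Milan, Manila, Cairo]
Visit Seoul; enqueue Minsk, Bern → queue [Riga, Milan, Manila, Cairo, Minsk, Bern]
Visit Riga; enqueue Sofia, Paris → queue [Milan, Manila, Cairo, Minsk, Bern, Sofia, Paris]
Visit Milan → queue [Manila, Cairo, Minsk, Bern, Sofia, Paris]
Visit Manila; enqueue Hanoi, Doha → queue [Cairo, Minsk, Bern, Sofia, Paris, Hanoi, Doha]
Visit Cairo → queue [Minsk, Bern, Sofia, Paris, Hanoi, Doha]
Visit Minsk → queue [Bern, Sofia, Paris, Hanoi, Doha]
Visit Bern → queue [Sofia, Paris, Hanoi, Doha]
Visit Sofia → queue [Paris, Hanoi, Doha]
Visit Paris → queue [Hanoi, Doha]
Visit Hanoi → queue [Doha]
Visit Doha → queue []

Vilnius → Tunis → Oslo → Lima → Bogota → Seoul → Riga → Milan → Manila → Cairo → Minsk → Bern → Sofia → Paris → Hanoi → Doha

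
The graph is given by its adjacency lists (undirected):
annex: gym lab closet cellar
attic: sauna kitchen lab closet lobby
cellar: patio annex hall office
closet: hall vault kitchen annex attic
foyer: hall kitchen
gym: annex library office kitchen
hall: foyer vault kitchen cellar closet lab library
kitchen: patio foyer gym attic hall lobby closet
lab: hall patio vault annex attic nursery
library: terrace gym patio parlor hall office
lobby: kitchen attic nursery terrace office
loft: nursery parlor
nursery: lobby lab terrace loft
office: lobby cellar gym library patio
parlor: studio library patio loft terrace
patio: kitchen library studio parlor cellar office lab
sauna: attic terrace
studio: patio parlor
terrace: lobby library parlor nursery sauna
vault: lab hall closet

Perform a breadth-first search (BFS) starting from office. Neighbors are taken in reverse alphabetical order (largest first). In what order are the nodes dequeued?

office, patio, lobby, library, gym, cellar, studio, parlor, lab, kitchen, terrace, nursery, attic, hall, annex, loft, vault, foyer, closet, sauna

Visit office; enqueue patio, lobby, library, gym, cellar → queue [patio, lobby, library, gym, cellar]
Visit patio; enqueue studio, parlor, lab, kitchen → queue [lobby, library, gym, cellar, studio, parlor, lab, kitchen]
Visit lobby; enqueue terrace, nursery, attic → queue [library, gym, cellar, studio, parlor, lab, kitchen, terrace, nursery, attic]
Visit library; enqueue hall → queue [gym, cellar, studio, parlor, lab, kitchen, terrace, nursery, attic, hall]
Visit gym; enqueue annex → queue [cellar, studio, parlor, lab, kitchen, terrace, nursery, attic, hall, annex]
Visit cellar → queue [studio, parlor, lab, kitchen, terrace, nursery, attic, hall, annex]
Visit studio → queue [parlor, lab, kitchen, terrace, nursery, attic, hall, annex]
Visit parlor; enqueue loft → queue [lab, kitchen, terrace, nursery, attic, hall, annex, loft]
Visit lab; enqueue vault → queue [kitchen, terrace, nursery, attic, hall, annex, loft, vault]
Visit kitchen; enqueue foyer, closet → queue [terrace, nursery, attic, hall, annex, loft, vault, foyer, closet]
Visit terrace; enqueue sauna → queue [nursery, attic, hall, annex, loft, vault, foyer, closet, sauna]
Visit nursery → queue [attic, hall, annex, loft, vault, foyer, closet, sauna]
Visit attic → queue [hall, annex, loft, vault, foyer, closet, sauna]
Visit hall → queue [annex, loft, vault, foyer, closet, sauna]
Visit annex → queue [loft, vault, foyer, closet, sauna]
Visit loft → queue [vault, foyer, closet, sauna]
Visit vault → queue [foyer, closet, sauna]
Visit foyer → queue [closet, sauna]
Visit closet → queue [sauna]
Visit sauna → queue []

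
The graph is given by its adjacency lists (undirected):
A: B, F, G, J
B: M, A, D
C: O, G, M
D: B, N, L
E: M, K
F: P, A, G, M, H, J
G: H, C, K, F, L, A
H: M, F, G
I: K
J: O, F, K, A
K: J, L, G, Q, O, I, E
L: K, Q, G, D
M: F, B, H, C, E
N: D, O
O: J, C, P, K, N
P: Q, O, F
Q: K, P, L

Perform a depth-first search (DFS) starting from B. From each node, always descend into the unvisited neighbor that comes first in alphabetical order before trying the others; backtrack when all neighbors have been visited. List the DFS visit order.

Visit B
B → A
A → F
F → G
G → C
C → M
M → E
E → K
K → I
K → J
J → O
O → N
N → D
D → L
L → Q
Q → P
M → H

B, A, F, G, C, M, E, K, I, J, O, N, D, L, Q, P, H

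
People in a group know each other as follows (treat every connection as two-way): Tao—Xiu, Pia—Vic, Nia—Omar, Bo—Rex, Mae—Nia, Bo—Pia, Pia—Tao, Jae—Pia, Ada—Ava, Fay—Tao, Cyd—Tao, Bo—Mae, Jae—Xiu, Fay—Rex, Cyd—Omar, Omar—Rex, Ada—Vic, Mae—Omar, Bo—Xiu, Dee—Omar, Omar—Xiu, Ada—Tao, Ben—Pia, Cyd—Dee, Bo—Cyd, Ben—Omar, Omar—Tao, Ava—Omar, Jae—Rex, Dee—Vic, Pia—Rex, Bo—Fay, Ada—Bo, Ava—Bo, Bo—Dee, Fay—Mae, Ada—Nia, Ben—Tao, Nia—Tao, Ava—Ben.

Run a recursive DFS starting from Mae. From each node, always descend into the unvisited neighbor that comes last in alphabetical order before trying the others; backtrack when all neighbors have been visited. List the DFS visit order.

Mae → Omar → Xiu → Tao → Pia → Vic → Dee → Cyd → Bo → Rex → Jae → Fay → Ava → Ben → Ada → Nia

Visit Mae
Mae → Omar
Omar → Xiu
Xiu → Tao
Tao → Pia
Pia → Vic
Vic → Dee
Dee → Cyd
Cyd → Bo
Bo → Rex
Rex → Jae
Rex → Fay
Bo → Ava
Ava → Ben
Ava → Ada
Ada → Nia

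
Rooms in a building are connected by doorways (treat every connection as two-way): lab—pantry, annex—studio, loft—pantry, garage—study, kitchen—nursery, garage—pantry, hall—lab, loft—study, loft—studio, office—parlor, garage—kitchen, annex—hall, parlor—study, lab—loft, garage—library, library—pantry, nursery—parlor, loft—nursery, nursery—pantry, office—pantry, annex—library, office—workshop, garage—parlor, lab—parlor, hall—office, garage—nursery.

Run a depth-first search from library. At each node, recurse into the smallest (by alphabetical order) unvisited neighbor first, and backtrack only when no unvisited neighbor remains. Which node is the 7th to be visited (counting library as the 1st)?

garage

Visit library
library → annex
annex → hall
hall → lab
lab → loft
loft → nursery
nursery → garage
garage → kitchen
garage → pantry
pantry → office
office → parlor
parlor → study
office → workshop
loft → studio

Visit order: library, annex, hall, lab, loft, nursery, garage, kitchen, pantry, office, parlor, study, workshop, studio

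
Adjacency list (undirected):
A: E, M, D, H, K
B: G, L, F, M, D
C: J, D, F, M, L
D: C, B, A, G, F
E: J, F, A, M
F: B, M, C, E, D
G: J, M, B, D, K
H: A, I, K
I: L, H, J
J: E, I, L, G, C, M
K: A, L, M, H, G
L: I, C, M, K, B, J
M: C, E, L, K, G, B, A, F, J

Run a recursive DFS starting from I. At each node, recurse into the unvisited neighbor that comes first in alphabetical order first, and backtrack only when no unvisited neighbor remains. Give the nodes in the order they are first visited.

Visit I
I → H
H → A
A → D
D → B
B → F
F → C
C → J
J → E
E → M
M → G
G → K
K → L

I H A D B F C J E M G K L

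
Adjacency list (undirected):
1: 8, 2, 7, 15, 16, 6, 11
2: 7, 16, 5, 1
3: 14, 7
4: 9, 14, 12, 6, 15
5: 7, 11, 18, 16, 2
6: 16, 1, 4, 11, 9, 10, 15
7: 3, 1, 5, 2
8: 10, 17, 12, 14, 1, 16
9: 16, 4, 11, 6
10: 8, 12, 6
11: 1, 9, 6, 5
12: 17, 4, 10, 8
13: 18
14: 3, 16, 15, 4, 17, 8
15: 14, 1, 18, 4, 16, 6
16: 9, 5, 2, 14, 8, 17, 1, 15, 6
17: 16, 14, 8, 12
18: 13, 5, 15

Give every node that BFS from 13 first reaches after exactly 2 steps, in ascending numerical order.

5, 15

Level 0: 13
Level 1: 18
Level 2: 5, 15
Level 3: 1, 2, 4, 6, 7, 11, 14, 16
Level 4: 3, 8, 9, 10, 12, 17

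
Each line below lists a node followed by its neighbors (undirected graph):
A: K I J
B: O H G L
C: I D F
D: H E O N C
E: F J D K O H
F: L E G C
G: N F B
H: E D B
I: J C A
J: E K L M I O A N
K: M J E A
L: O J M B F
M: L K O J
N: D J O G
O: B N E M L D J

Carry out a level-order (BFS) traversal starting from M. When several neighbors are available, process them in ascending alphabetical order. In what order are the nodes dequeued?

M, J, K, L, O, A, E, I, N, B, F, D, H, C, G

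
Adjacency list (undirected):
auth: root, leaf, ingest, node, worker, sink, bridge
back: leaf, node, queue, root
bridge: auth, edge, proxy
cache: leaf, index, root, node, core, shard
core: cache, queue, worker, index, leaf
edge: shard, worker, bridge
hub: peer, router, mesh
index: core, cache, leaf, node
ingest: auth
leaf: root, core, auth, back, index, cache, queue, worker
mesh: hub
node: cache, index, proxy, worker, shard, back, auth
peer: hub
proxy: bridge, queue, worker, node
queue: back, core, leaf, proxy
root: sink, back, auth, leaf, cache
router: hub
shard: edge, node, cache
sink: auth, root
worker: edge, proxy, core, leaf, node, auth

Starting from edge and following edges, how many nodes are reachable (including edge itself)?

16

BFS from edge visits: edge, shard, worker, bridge, node, cache, proxy, core, leaf, auth, index, back, root, queue, ingest, sink
Reachable nodes: 16 of 20 total.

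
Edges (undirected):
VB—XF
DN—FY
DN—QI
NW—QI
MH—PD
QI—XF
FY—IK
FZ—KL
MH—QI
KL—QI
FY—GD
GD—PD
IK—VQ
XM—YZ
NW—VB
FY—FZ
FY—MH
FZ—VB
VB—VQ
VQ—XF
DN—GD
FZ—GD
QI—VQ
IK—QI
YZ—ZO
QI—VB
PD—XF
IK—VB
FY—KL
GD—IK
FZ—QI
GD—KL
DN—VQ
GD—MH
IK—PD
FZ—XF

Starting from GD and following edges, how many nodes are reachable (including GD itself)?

13

BFS from GD visits: GD, DN, FY, FZ, IK, KL, MH, PD, QI, VQ, VB, XF, NW
Reachable nodes: 13 of 16 total.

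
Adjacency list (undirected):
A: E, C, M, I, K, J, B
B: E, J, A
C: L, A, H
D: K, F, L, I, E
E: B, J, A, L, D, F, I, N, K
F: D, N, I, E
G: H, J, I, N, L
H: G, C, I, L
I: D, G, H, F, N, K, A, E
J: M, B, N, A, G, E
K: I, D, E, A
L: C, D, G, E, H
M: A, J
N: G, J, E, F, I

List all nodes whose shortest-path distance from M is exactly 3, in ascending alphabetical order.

Level 0: M
Level 1: A, J
Level 2: B, C, E, G, I, K, N
Level 3: D, F, H, L

D, F, H, L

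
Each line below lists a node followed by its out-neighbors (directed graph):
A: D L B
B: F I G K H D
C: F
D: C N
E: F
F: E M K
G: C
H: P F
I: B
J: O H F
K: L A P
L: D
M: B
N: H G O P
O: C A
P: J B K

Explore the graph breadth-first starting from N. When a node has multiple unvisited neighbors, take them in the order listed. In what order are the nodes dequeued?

N, H, G, O, P, F, C, A, J, B, K, E, M, D, L, I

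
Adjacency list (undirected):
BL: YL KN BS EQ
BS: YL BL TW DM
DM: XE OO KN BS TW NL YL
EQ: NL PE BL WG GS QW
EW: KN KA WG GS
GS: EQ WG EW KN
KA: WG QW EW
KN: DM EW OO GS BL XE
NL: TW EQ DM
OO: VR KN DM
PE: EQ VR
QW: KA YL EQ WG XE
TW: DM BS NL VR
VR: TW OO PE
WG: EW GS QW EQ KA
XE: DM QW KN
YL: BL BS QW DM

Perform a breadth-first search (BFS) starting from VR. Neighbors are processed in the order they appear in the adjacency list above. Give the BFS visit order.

Visit VR; enqueue TW, OO, PE → queue [TW, OO, PE]
Visit TW; enqueue DM, BS, NL → queue [OO, PE, DM, BS, NL]
Visit OO; enqueue KN → queue [PE, DM, BS, NL, KN]
Visit PE; enqueue EQ → queue [DM, BS, NL, KN, EQ]
Visit DM; enqueue XE, YL → queue [BS, NL, KN, EQ, XE, YL]
Visit BS; enqueue BL → queue [NL, KN, EQ, XE, YL, BL]
Visit NL → queue [KN, EQ, XE, YL, BL]
Visit KN; enqueue EW, GS → queue [EQ, XE, YL, BL, EW, GS]
Visit EQ; enqueue WG, QW → queue [XE, YL, BL, EW, GS, WG, QW]
Visit XE → queue [YL, BL, EW, GS, WG, QW]
Visit YL → queue [BL, EW, GS, WG, QW]
Visit BL → queue [EW, GS, WG, QW]
Visit EW; enqueue KA → queue [GS, WG, QW, KA]
Visit GS → queue [WG, QW, KA]
Visit WG → queue [QW, KA]
Visit QW → queue [KA]
Visit KA → queue []

VR -> TW -> OO -> PE -> DM -> BS -> NL -> KN -> EQ -> XE -> YL -> BL -> EW -> GS -> WG -> QW -> KA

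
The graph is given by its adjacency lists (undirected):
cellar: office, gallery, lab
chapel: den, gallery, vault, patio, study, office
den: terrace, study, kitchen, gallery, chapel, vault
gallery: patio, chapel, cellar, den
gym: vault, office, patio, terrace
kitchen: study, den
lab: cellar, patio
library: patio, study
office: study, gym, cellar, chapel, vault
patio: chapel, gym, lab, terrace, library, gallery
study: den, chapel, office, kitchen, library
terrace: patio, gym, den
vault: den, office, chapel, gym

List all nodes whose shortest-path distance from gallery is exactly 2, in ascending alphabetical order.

gym, kitchen, lab, library, office, study, terrace, vault

Level 0: gallery
Level 1: cellar, chapel, den, patio
Level 2: gym, kitchen, lab, library, office, study, terrace, vault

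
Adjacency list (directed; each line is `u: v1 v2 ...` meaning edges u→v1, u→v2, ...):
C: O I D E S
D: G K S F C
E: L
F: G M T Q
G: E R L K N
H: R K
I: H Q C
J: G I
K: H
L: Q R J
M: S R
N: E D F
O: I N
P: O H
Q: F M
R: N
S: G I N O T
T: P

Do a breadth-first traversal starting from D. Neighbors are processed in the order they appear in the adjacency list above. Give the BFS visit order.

Visit D; enqueue G, K, S, F, C → queue [G, K, S, F, C]
Visit G; enqueue E, R, L, N → queue [K, S, F, C, E, R, L, N]
Visit K; enqueue H → queue [S, F, C, E, R, L, N, H]
Visit S; enqueue I, O, T → queue [F, C, E, R, L, N, H, I, O, T]
Visit F; enqueue M, Q → queue [C, E, R, L, N, H, I, O, T, M, Q]
Visit C → queue [E, R, L, N, H, I, O, T, M, Q]
Visit E → queue [R, L, N, H, I, O, T, M, Q]
Visit R → queue [L, N, H, I, O, T, M, Q]
Visit L; enqueue J → queue [N, H, I, O, T, M, Q, J]
Visit N → queue [H, I, O, T, M, Q, J]
Visit H → queue [I, O, T, M, Q, J]
Visit I → queue [O, T, M, Q, J]
Visit O → queue [T, M, Q, J]
Visit T; enqueue P → queue [M, Q, J, P]
Visit M → queue [Q, J, P]
Visit Q → queue [J, P]
Visit J → queue [P]
Visit P → queue []

D → G → K → S → F → C → E → R → L → N → H → I → O → T → M → Q → J → P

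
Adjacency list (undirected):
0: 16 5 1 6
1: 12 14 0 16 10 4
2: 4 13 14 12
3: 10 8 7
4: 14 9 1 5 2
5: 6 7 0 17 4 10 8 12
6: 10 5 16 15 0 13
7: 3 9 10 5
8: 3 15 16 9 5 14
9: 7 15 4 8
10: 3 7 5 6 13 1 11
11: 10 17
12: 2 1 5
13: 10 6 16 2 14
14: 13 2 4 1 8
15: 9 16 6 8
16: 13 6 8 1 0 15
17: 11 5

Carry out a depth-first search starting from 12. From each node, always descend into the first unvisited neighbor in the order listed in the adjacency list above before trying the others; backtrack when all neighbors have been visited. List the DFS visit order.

12 → 2 → 4 → 14 → 13 → 10 → 3 → 8 → 15 → 9 → 7 → 5 → 6 → 16 → 1 → 0 → 17 → 11

Visit 12
12 → 2
2 → 4
4 → 14
14 → 13
13 → 10
10 → 3
3 → 8
8 → 15
15 → 9
9 → 7
7 → 5
5 → 6
6 → 16
16 → 1
1 → 0
5 → 17
17 → 11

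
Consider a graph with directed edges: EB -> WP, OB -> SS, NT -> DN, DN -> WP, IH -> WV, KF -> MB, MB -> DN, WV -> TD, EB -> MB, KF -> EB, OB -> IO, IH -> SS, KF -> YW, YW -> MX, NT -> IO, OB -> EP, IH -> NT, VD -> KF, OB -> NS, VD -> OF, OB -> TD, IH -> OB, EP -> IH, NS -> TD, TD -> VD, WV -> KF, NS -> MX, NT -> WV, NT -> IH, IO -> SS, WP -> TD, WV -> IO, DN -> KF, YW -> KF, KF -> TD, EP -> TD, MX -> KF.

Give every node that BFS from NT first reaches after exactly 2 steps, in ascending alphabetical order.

KF, OB, SS, TD, WP

Level 0: NT
Level 1: DN, IH, IO, WV
Level 2: KF, OB, SS, TD, WP
Level 3: EB, EP, MB, NS, VD, YW
Level 4: MX, OF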